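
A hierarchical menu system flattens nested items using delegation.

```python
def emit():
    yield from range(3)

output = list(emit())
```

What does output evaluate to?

Step 1: yield from delegates to the iterable, yielding each element.
Step 2: Collected values: [0, 1, 2].
Therefore output = [0, 1, 2].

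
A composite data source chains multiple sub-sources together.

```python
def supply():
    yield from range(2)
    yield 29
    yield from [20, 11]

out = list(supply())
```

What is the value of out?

Step 1: Trace yields in order:
  yield 0
  yield 1
  yield 29
  yield 20
  yield 11
Therefore out = [0, 1, 29, 20, 11].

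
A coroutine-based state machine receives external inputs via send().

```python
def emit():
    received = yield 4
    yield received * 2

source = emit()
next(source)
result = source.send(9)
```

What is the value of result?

Step 1: next(source) advances to first yield, producing 4.
Step 2: send(9) resumes, received = 9.
Step 3: yield received * 2 = 9 * 2 = 18.
Therefore result = 18.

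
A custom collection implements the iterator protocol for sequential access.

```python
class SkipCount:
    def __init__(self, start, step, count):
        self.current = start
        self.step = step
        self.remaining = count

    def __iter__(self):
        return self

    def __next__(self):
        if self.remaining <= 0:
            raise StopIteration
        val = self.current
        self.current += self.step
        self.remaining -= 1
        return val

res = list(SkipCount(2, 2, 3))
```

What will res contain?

Step 1: SkipCount starts at 2, increments by 2, for 3 steps:
  Yield 2, then current += 2
  Yield 4, then current += 2
  Yield 6, then current += 2
Therefore res = [2, 4, 6].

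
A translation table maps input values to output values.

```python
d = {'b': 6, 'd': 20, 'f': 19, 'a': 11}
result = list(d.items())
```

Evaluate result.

Step 1: d.items() returns (key, value) pairs in insertion order.
Therefore result = [('b', 6), ('d', 20), ('f', 19), ('a', 11)].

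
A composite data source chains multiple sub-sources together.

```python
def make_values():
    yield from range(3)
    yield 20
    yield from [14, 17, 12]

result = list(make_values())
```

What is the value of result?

Step 1: Trace yields in order:
  yield 0
  yield 1
  yield 2
  yield 20
  yield 14
  yield 17
  yield 12
Therefore result = [0, 1, 2, 20, 14, 17, 12].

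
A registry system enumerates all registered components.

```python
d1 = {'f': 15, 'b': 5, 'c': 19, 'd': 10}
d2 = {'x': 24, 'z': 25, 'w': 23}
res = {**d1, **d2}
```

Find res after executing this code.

Step 1: Merge d1 and d2 (d2 values override on key conflicts).
Step 2: d1 has keys ['f', 'b', 'c', 'd'], d2 has keys ['x', 'z', 'w'].
Therefore res = {'f': 15, 'b': 5, 'c': 19, 'd': 10, 'x': 24, 'z': 25, 'w': 23}.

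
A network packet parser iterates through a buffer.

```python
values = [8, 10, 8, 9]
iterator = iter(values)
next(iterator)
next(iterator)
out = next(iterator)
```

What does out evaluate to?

Step 1: Create iterator over [8, 10, 8, 9].
Step 2: next() consumes 8.
Step 3: next() consumes 10.
Step 4: next() returns 8.
Therefore out = 8.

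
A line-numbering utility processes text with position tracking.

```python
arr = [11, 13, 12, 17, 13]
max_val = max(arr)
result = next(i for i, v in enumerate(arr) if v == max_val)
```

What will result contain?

Step 1: max([11, 13, 12, 17, 13]) = 17.
Step 2: Find first index where value == 17:
  Index 0: 11 != 17
  Index 1: 13 != 17
  Index 2: 12 != 17
  Index 3: 17 == 17, found!
Therefore result = 3.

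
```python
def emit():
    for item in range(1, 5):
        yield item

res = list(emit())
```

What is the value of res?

Step 1: The generator yields each value from range(1, 5).
Step 2: list() consumes all yields: [1, 2, 3, 4].
Therefore res = [1, 2, 3, 4].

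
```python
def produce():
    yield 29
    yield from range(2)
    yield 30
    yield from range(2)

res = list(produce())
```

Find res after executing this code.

Step 1: Trace yields in order:
  yield 29
  yield 0
  yield 1
  yield 30
  yield 0
  yield 1
Therefore res = [29, 0, 1, 30, 0, 1].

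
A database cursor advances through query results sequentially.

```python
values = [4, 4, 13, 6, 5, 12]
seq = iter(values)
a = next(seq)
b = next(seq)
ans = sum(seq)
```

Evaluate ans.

Step 1: Create iterator over [4, 4, 13, 6, 5, 12].
Step 2: a = next() = 4, b = next() = 4.
Step 3: sum() of remaining [13, 6, 5, 12] = 36.
Therefore ans = 36.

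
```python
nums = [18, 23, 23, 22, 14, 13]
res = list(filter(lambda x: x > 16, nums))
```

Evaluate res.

Step 1: Filter elements > 16:
  18: kept
  23: kept
  23: kept
  22: kept
  14: removed
  13: removed
Therefore res = [18, 23, 23, 22].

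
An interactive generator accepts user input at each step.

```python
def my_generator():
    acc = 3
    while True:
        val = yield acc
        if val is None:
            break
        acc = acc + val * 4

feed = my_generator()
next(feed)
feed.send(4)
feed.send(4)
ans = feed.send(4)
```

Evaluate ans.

Step 1: next() -> yield acc=3.
Step 2: send(4) -> val=4, acc = 3 + 4*4 = 19, yield 19.
Step 3: send(4) -> val=4, acc = 19 + 4*4 = 35, yield 35.
Step 4: send(4) -> val=4, acc = 35 + 4*4 = 51, yield 51.
Therefore ans = 51.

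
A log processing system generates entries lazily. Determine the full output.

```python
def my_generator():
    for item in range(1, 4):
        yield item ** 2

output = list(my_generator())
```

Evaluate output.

Step 1: For each item in range(1, 4), yield item**2:
  item=1: yield 1**2 = 1
  item=2: yield 2**2 = 4
  item=3: yield 3**2 = 9
Therefore output = [1, 4, 9].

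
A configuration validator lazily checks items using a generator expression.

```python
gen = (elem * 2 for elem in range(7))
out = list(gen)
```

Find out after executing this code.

Step 1: For each elem in range(7), compute elem*2:
  elem=0: 0*2 = 0
  elem=1: 1*2 = 2
  elem=2: 2*2 = 4
  elem=3: 3*2 = 6
  elem=4: 4*2 = 8
  elem=5: 5*2 = 10
  elem=6: 6*2 = 12
Therefore out = [0, 2, 4, 6, 8, 10, 12].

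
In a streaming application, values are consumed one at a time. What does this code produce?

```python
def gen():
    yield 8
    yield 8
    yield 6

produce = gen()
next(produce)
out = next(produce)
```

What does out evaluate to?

Step 1: gen() creates a generator.
Step 2: next(produce) yields 8 (consumed and discarded).
Step 3: next(produce) yields 8, assigned to out.
Therefore out = 8.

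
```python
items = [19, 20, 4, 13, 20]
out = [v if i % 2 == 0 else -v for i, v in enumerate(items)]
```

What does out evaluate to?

Step 1: For each (i, v), keep v if i is even, negate if odd:
  i=0 (even): keep 19
  i=1 (odd): negate to -20
  i=2 (even): keep 4
  i=3 (odd): negate to -13
  i=4 (even): keep 20
Therefore out = [19, -20, 4, -13, 20].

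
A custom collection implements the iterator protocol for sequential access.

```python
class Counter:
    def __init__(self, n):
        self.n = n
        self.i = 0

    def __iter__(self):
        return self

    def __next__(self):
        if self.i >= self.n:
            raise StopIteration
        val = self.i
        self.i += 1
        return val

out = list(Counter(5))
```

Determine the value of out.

Step 1: Counter(5) creates an iterator counting 0 to 4.
Step 2: list() consumes all values: [0, 1, 2, 3, 4].
Therefore out = [0, 1, 2, 3, 4].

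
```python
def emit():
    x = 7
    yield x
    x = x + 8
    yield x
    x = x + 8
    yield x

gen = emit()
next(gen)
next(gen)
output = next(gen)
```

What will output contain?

Step 1: Trace through generator execution:
  Yield 1: x starts at 7, yield 7
  Yield 2: x = 7 + 8 = 15, yield 15
  Yield 3: x = 15 + 8 = 23, yield 23
Step 2: First next() gets 7, second next() gets the second value, third next() yields 23.
Therefore output = 23.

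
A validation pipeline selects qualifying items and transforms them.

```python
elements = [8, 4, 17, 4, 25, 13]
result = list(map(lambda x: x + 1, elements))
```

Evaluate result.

Step 1: Apply lambda x: x + 1 to each element:
  8 -> 9
  4 -> 5
  17 -> 18
  4 -> 5
  25 -> 26
  13 -> 14
Therefore result = [9, 5, 18, 5, 26, 14].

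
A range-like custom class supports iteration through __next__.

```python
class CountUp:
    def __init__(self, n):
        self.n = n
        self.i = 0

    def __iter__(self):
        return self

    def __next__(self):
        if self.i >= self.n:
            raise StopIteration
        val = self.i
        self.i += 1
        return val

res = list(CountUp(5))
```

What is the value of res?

Step 1: CountUp(5) creates an iterator counting 0 to 4.
Step 2: list() consumes all values: [0, 1, 2, 3, 4].
Therefore res = [0, 1, 2, 3, 4].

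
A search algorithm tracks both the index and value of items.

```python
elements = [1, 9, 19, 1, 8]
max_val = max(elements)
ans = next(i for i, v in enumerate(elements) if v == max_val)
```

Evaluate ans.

Step 1: max([1, 9, 19, 1, 8]) = 19.
Step 2: Find first index where value == 19:
  Index 0: 1 != 19
  Index 1: 9 != 19
  Index 2: 19 == 19, found!
Therefore ans = 2.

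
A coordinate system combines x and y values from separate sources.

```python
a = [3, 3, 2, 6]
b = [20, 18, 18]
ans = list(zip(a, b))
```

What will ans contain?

Step 1: zip stops at shortest (len(a)=4, len(b)=3):
  Index 0: (3, 20)
  Index 1: (3, 18)
  Index 2: (2, 18)
Step 2: Last element of a (6) has no pair, dropped.
Therefore ans = [(3, 20), (3, 18), (2, 18)].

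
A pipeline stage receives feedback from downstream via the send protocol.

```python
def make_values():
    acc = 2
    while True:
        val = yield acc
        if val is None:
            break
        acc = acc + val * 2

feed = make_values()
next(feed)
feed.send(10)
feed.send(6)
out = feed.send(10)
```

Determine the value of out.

Step 1: next() -> yield acc=2.
Step 2: send(10) -> val=10, acc = 2 + 10*2 = 22, yield 22.
Step 3: send(6) -> val=6, acc = 22 + 6*2 = 34, yield 34.
Step 4: send(10) -> val=10, acc = 34 + 10*2 = 54, yield 54.
Therefore out = 54.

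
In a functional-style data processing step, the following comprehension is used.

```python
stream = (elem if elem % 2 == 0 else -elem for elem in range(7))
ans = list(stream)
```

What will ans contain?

Step 1: For each elem in range(7), yield elem if even, else -elem:
  elem=0: even, yield 0
  elem=1: odd, yield -1
  elem=2: even, yield 2
  elem=3: odd, yield -3
  elem=4: even, yield 4
  elem=5: odd, yield -5
  elem=6: even, yield 6
Therefore ans = [0, -1, 2, -3, 4, -5, 6].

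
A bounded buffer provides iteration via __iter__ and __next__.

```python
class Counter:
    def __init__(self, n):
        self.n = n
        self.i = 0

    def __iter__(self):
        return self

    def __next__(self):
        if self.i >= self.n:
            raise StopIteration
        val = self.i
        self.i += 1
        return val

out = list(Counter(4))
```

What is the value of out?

Step 1: Counter(4) creates an iterator counting 0 to 3.
Step 2: list() consumes all values: [0, 1, 2, 3].
Therefore out = [0, 1, 2, 3].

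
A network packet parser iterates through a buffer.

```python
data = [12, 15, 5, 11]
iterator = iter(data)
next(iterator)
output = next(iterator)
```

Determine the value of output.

Step 1: Create iterator over [12, 15, 5, 11].
Step 2: next() consumes 12.
Step 3: next() returns 15.
Therefore output = 15.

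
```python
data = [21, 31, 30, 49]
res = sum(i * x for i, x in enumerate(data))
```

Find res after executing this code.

Step 1: Compute i * x for each (i, x) in enumerate([21, 31, 30, 49]):
  i=0, x=21: 0*21 = 0
  i=1, x=31: 1*31 = 31
  i=2, x=30: 2*30 = 60
  i=3, x=49: 3*49 = 147
Step 2: sum = 0 + 31 + 60 + 147 = 238.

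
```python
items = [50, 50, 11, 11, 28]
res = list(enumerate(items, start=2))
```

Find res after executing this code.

Step 1: enumerate with start=2:
  (2, 50)
  (3, 50)
  (4, 11)
  (5, 11)
  (6, 28)
Therefore res = [(2, 50), (3, 50), (4, 11), (5, 11), (6, 28)].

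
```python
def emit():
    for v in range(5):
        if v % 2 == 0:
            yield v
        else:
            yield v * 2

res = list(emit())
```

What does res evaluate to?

Step 1: For each v in range(5), yield v if even, else v*2:
  v=0 (even): yield 0
  v=1 (odd): yield 1*2 = 2
  v=2 (even): yield 2
  v=3 (odd): yield 3*2 = 6
  v=4 (even): yield 4
Therefore res = [0, 2, 2, 6, 4].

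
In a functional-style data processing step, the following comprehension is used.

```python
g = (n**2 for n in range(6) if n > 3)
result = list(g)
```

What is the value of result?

Step 1: For range(6), keep n > 3, then square:
  n=0: 0 <= 3, excluded
  n=1: 1 <= 3, excluded
  n=2: 2 <= 3, excluded
  n=3: 3 <= 3, excluded
  n=4: 4 > 3, yield 4**2 = 16
  n=5: 5 > 3, yield 5**2 = 25
Therefore result = [16, 25].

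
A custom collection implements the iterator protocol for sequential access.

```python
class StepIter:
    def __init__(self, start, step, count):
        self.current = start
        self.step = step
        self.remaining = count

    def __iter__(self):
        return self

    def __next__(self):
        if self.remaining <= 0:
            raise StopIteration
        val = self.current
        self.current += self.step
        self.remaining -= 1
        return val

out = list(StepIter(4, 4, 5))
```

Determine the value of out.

Step 1: StepIter starts at 4, increments by 4, for 5 steps:
  Yield 4, then current += 4
  Yield 8, then current += 4
  Yield 12, then current += 4
  Yield 16, then current += 4
  Yield 20, then current += 4
Therefore out = [4, 8, 12, 16, 20].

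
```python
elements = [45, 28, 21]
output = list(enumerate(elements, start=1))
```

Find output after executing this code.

Step 1: enumerate with start=1:
  (1, 45)
  (2, 28)
  (3, 21)
Therefore output = [(1, 45), (2, 28), (3, 21)].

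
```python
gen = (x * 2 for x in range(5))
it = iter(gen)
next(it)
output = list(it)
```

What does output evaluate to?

Step 1: Generator produces [0, 2, 4, 6, 8].
Step 2: next(it) consumes first element (0).
Step 3: list(it) collects remaining: [2, 4, 6, 8].
Therefore output = [2, 4, 6, 8].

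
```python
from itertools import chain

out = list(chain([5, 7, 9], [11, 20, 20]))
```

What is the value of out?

Step 1: chain() concatenates iterables: [5, 7, 9] + [11, 20, 20].
Therefore out = [5, 7, 9, 11, 20, 20].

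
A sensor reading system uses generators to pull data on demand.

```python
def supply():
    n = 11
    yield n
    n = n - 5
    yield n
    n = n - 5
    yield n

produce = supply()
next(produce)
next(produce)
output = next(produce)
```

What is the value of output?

Step 1: Trace through generator execution:
  Yield 1: n starts at 11, yield 11
  Yield 2: n = 11 - 5 = 6, yield 6
  Yield 3: n = 6 - 5 = 1, yield 1
Step 2: First next() gets 11, second next() gets the second value, third next() yields 1.
Therefore output = 1.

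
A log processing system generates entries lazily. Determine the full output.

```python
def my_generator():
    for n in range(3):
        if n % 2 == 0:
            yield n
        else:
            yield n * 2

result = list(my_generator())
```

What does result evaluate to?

Step 1: For each n in range(3), yield n if even, else n*2:
  n=0 (even): yield 0
  n=1 (odd): yield 1*2 = 2
  n=2 (even): yield 2
Therefore result = [0, 2, 2].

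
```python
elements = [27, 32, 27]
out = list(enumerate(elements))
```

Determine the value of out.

Step 1: enumerate pairs each element with its index:
  (0, 27)
  (1, 32)
  (2, 27)
Therefore out = [(0, 27), (1, 32), (2, 27)].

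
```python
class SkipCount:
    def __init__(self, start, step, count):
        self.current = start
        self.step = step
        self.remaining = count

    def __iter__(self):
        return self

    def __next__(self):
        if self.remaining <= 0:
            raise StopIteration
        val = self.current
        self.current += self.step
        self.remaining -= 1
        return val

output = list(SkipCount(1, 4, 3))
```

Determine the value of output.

Step 1: SkipCount starts at 1, increments by 4, for 3 steps:
  Yield 1, then current += 4
  Yield 5, then current += 4
  Yield 9, then current += 4
Therefore output = [1, 5, 9].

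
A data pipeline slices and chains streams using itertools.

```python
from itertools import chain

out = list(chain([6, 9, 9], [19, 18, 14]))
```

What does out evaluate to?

Step 1: chain() concatenates iterables: [6, 9, 9] + [19, 18, 14].
Therefore out = [6, 9, 9, 19, 18, 14].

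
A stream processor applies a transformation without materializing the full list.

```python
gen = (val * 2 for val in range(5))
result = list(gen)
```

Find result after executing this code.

Step 1: For each val in range(5), compute val*2:
  val=0: 0*2 = 0
  val=1: 1*2 = 2
  val=2: 2*2 = 4
  val=3: 3*2 = 6
  val=4: 4*2 = 8
Therefore result = [0, 2, 4, 6, 8].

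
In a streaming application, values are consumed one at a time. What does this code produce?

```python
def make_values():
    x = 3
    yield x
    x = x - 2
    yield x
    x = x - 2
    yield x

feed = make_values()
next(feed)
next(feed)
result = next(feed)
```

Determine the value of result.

Step 1: Trace through generator execution:
  Yield 1: x starts at 3, yield 3
  Yield 2: x = 3 - 2 = 1, yield 1
  Yield 3: x = 1 - 2 = -1, yield -1
Step 2: First next() gets 3, second next() gets the second value, third next() yields -1.
Therefore result = -1.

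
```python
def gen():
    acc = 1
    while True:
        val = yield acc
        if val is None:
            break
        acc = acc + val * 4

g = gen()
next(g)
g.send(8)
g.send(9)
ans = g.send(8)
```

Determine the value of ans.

Step 1: next() -> yield acc=1.
Step 2: send(8) -> val=8, acc = 1 + 8*4 = 33, yield 33.
Step 3: send(9) -> val=9, acc = 33 + 9*4 = 69, yield 69.
Step 4: send(8) -> val=8, acc = 69 + 8*4 = 101, yield 101.
Therefore ans = 101.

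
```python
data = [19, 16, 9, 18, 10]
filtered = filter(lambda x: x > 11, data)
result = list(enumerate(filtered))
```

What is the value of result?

Step 1: Filter [19, 16, 9, 18, 10] for > 11: [19, 16, 18].
Step 2: enumerate re-indexes from 0: [(0, 19), (1, 16), (2, 18)].
Therefore result = [(0, 19), (1, 16), (2, 18)].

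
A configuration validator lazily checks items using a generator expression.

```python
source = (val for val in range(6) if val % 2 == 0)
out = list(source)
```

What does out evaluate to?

Step 1: Filter range(6) keeping only even values:
  val=0: even, included
  val=1: odd, excluded
  val=2: even, included
  val=3: odd, excluded
  val=4: even, included
  val=5: odd, excluded
Therefore out = [0, 2, 4].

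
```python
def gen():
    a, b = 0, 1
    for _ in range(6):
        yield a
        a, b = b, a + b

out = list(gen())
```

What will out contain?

Step 1: Fibonacci-like sequence starting with a=0, b=1:
  Iteration 1: yield a=0, then a,b = 1,1
  Iteration 2: yield a=1, then a,b = 1,2
  Iteration 3: yield a=1, then a,b = 2,3
  Iteration 4: yield a=2, then a,b = 3,5
  Iteration 5: yield a=3, then a,b = 5,8
  Iteration 6: yield a=5, then a,b = 8,13
Therefore out = [0, 1, 1, 2, 3, 5].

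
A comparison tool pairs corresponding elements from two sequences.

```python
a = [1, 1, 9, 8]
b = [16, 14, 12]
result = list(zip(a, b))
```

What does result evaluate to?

Step 1: zip stops at shortest (len(a)=4, len(b)=3):
  Index 0: (1, 16)
  Index 1: (1, 14)
  Index 2: (9, 12)
Step 2: Last element of a (8) has no pair, dropped.
Therefore result = [(1, 16), (1, 14), (9, 12)].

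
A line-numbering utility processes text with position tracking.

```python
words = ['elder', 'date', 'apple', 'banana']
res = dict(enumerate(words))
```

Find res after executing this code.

Step 1: enumerate pairs indices with words:
  0 -> 'elder'
  1 -> 'date'
  2 -> 'apple'
  3 -> 'banana'
Therefore res = {0: 'elder', 1: 'date', 2: 'apple', 3: 'banana'}.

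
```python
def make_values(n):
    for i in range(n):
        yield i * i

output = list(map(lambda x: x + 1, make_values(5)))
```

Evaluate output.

Step 1: make_values(5) yields squares: [0, 1, 4, 9, 16].
Step 2: map adds 1 to each: [1, 2, 5, 10, 17].
Therefore output = [1, 2, 5, 10, 17].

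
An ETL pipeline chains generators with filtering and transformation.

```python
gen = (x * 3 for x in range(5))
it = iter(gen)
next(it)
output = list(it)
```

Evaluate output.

Step 1: Generator produces [0, 3, 6, 9, 12].
Step 2: next(it) consumes first element (0).
Step 3: list(it) collects remaining: [3, 6, 9, 12].
Therefore output = [3, 6, 9, 12].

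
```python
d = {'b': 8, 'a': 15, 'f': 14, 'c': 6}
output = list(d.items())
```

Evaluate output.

Step 1: d.items() returns (key, value) pairs in insertion order.
Therefore output = [('b', 8), ('a', 15), ('f', 14), ('c', 6)].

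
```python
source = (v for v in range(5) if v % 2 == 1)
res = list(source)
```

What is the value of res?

Step 1: Filter range(5) keeping only odd values:
  v=0: even, excluded
  v=1: odd, included
  v=2: even, excluded
  v=3: odd, included
  v=4: even, excluded
Therefore res = [1, 3].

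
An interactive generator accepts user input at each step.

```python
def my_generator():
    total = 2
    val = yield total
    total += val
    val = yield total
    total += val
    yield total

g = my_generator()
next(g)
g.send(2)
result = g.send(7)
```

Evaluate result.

Step 1: next() -> yield total=2.
Step 2: send(2) -> val=2, total = 2+2 = 4, yield 4.
Step 3: send(7) -> val=7, total = 4+7 = 11, yield 11.
Therefore result = 11.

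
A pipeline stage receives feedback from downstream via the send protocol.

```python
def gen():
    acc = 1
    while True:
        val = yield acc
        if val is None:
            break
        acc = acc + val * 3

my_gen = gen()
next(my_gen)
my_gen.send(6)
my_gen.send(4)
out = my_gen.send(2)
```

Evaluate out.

Step 1: next() -> yield acc=1.
Step 2: send(6) -> val=6, acc = 1 + 6*3 = 19, yield 19.
Step 3: send(4) -> val=4, acc = 19 + 4*3 = 31, yield 31.
Step 4: send(2) -> val=2, acc = 31 + 2*3 = 37, yield 37.
Therefore out = 37.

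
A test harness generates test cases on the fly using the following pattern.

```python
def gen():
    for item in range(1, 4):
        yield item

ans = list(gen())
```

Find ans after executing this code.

Step 1: The generator yields each value from range(1, 4).
Step 2: list() consumes all yields: [1, 2, 3].
Therefore ans = [1, 2, 3].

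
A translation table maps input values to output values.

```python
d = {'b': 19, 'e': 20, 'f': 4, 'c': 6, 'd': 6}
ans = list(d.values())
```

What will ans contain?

Step 1: d.values() returns the dictionary values in insertion order.
Therefore ans = [19, 20, 4, 6, 6].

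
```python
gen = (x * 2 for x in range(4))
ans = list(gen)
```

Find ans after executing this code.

Step 1: For each x in range(4), compute x*2:
  x=0: 0*2 = 0
  x=1: 1*2 = 2
  x=2: 2*2 = 4
  x=3: 3*2 = 6
Therefore ans = [0, 2, 4, 6].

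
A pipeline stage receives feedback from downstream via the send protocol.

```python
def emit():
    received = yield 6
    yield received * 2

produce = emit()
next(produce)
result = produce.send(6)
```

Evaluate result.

Step 1: next(produce) advances to first yield, producing 6.
Step 2: send(6) resumes, received = 6.
Step 3: yield received * 2 = 6 * 2 = 12.
Therefore result = 12.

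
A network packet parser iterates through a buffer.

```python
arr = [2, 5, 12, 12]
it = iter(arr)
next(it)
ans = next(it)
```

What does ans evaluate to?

Step 1: Create iterator over [2, 5, 12, 12].
Step 2: next() consumes 2.
Step 3: next() returns 5.
Therefore ans = 5.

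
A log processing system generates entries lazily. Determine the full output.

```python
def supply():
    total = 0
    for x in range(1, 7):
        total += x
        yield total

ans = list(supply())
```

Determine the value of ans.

Step 1: Generator accumulates running sum:
  x=1: total = 1, yield 1
  x=2: total = 3, yield 3
  x=3: total = 6, yield 6
  x=4: total = 10, yield 10
  x=5: total = 15, yield 15
  x=6: total = 21, yield 21
Therefore ans = [1, 3, 6, 10, 15, 21].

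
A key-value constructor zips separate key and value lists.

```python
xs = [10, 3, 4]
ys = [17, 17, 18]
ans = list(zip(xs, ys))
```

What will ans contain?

Step 1: zip pairs elements at same index:
  Index 0: (10, 17)
  Index 1: (3, 17)
  Index 2: (4, 18)
Therefore ans = [(10, 17), (3, 17), (4, 18)].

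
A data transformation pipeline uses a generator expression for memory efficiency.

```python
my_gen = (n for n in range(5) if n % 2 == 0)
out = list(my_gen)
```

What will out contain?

Step 1: Filter range(5) keeping only even values:
  n=0: even, included
  n=1: odd, excluded
  n=2: even, included
  n=3: odd, excluded
  n=4: even, included
Therefore out = [0, 2, 4].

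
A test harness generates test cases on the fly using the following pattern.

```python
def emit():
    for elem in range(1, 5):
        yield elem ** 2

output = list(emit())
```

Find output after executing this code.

Step 1: For each elem in range(1, 5), yield elem**2:
  elem=1: yield 1**2 = 1
  elem=2: yield 2**2 = 4
  elem=3: yield 3**2 = 9
  elem=4: yield 4**2 = 16
Therefore output = [1, 4, 9, 16].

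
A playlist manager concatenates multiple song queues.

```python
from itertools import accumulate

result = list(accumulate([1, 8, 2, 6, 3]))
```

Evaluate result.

Step 1: accumulate computes running sums:
  + 1 = 1
  + 8 = 9
  + 2 = 11
  + 6 = 17
  + 3 = 20
Therefore result = [1, 9, 11, 17, 20].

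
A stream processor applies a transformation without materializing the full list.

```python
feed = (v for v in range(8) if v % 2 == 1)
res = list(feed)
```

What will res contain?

Step 1: Filter range(8) keeping only odd values:
  v=0: even, excluded
  v=1: odd, included
  v=2: even, excluded
  v=3: odd, included
  v=4: even, excluded
  v=5: odd, included
  v=6: even, excluded
  v=7: odd, included
Therefore res = [1, 3, 5, 7].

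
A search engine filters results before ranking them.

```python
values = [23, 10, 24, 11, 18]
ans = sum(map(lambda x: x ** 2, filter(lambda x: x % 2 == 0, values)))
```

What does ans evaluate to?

Step 1: Filter even numbers from [23, 10, 24, 11, 18]: [10, 24, 18]
Step 2: Square each: [100, 576, 324]
Step 3: Sum = 1000.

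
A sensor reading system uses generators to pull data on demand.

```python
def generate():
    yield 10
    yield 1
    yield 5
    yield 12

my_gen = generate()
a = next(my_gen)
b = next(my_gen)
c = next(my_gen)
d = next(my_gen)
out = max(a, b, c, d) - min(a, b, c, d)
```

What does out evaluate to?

Step 1: Create generator and consume all values:
  a = next(my_gen) = 10
  b = next(my_gen) = 1
  c = next(my_gen) = 5
  d = next(my_gen) = 12
Step 2: max = 12, min = 1, out = 12 - 1 = 11.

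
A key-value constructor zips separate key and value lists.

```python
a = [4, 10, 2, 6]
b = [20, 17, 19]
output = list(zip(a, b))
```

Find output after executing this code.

Step 1: zip stops at shortest (len(a)=4, len(b)=3):
  Index 0: (4, 20)
  Index 1: (10, 17)
  Index 2: (2, 19)
Step 2: Last element of a (6) has no pair, dropped.
Therefore output = [(4, 20), (10, 17), (2, 19)].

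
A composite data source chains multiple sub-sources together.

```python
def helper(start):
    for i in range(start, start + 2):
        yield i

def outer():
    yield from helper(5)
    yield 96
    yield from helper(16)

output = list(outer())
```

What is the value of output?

Step 1: outer() delegates to helper(5):
  yield 5
  yield 6
Step 2: yield 96
Step 3: Delegates to helper(16):
  yield 16
  yield 17
Therefore output = [5, 6, 96, 16, 17].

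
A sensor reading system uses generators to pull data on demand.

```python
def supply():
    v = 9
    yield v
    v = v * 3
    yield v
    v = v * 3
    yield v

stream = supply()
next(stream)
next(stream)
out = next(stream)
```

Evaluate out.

Step 1: Trace through generator execution:
  Yield 1: v starts at 9, yield 9
  Yield 2: v = 9 * 3 = 27, yield 27
  Yield 3: v = 27 * 3 = 81, yield 81
Step 2: First next() gets 9, second next() gets the second value, third next() yields 81.
Therefore out = 81.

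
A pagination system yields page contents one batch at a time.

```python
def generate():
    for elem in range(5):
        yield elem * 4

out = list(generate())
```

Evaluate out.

Step 1: For each elem in range(5), yield elem * 4:
  elem=0: yield 0 * 4 = 0
  elem=1: yield 1 * 4 = 4
  elem=2: yield 2 * 4 = 8
  elem=3: yield 3 * 4 = 12
  elem=4: yield 4 * 4 = 16
Therefore out = [0, 4, 8, 12, 16].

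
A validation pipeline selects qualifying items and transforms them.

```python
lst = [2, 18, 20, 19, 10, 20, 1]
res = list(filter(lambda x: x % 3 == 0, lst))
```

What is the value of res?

Step 1: Filter elements divisible by 3:
  2 % 3 = 2: removed
  18 % 3 = 0: kept
  20 % 3 = 2: removed
  19 % 3 = 1: removed
  10 % 3 = 1: removed
  20 % 3 = 2: removed
  1 % 3 = 1: removed
Therefore res = [18].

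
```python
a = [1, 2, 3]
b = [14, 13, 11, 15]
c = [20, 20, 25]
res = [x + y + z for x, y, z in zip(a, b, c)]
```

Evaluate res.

Step 1: zip three lists (truncates to shortest, len=3):
  1 + 14 + 20 = 35
  2 + 13 + 20 = 35
  3 + 11 + 25 = 39
Therefore res = [35, 35, 39].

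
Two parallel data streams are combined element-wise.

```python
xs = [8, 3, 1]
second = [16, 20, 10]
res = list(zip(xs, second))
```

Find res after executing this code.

Step 1: zip pairs elements at same index:
  Index 0: (8, 16)
  Index 1: (3, 20)
  Index 2: (1, 10)
Therefore res = [(8, 16), (3, 20), (1, 10)].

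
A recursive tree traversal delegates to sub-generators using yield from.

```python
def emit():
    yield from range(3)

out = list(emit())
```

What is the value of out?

Step 1: yield from delegates to the iterable, yielding each element.
Step 2: Collected values: [0, 1, 2].
Therefore out = [0, 1, 2].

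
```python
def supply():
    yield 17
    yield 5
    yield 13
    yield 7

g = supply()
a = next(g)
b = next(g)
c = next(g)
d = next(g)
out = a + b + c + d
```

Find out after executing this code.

Step 1: Create generator and consume all values:
  a = next(g) = 17
  b = next(g) = 5
  c = next(g) = 13
  d = next(g) = 7
Step 2: out = 17 + 5 + 13 + 7 = 42.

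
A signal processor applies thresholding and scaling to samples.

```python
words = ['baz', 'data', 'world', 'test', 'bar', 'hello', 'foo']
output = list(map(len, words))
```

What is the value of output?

Step 1: Map len() to each word:
  'baz' -> 3
  'data' -> 4
  'world' -> 5
  'test' -> 4
  'bar' -> 3
  'hello' -> 5
  'foo' -> 3
Therefore output = [3, 4, 5, 4, 3, 5, 3].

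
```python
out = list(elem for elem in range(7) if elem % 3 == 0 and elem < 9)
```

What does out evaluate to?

Step 1: Filter range(7) where elem % 3 == 0 and elem < 9:
  elem=0: both conditions met, included
  elem=1: excluded (1 % 3 != 0)
  elem=2: excluded (2 % 3 != 0)
  elem=3: both conditions met, included
  elem=4: excluded (4 % 3 != 0)
  elem=5: excluded (5 % 3 != 0)
  elem=6: both conditions met, included
Therefore out = [0, 3, 6].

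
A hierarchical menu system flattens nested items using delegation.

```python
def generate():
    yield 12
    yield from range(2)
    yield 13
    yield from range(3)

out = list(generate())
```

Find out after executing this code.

Step 1: Trace yields in order:
  yield 12
  yield 0
  yield 1
  yield 13
  yield 0
  yield 1
  yield 2
Therefore out = [12, 0, 1, 13, 0, 1, 2].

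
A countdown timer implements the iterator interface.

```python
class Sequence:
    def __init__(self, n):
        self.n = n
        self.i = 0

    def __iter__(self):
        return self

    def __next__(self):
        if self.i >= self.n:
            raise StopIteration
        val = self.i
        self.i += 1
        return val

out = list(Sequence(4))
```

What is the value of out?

Step 1: Sequence(4) creates an iterator counting 0 to 3.
Step 2: list() consumes all values: [0, 1, 2, 3].
Therefore out = [0, 1, 2, 3].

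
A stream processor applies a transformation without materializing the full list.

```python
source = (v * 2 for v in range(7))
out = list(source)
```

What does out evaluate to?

Step 1: For each v in range(7), compute v*2:
  v=0: 0*2 = 0
  v=1: 1*2 = 2
  v=2: 2*2 = 4
  v=3: 3*2 = 6
  v=4: 4*2 = 8
  v=5: 5*2 = 10
  v=6: 6*2 = 12
Therefore out = [0, 2, 4, 6, 8, 10, 12].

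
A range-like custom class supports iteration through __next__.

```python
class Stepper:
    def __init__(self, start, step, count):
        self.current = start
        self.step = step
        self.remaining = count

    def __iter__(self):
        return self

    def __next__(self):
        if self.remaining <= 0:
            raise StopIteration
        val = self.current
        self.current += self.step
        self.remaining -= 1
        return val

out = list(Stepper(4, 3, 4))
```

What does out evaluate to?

Step 1: Stepper starts at 4, increments by 3, for 4 steps:
  Yield 4, then current += 3
  Yield 7, then current += 3
  Yield 10, then current += 3
  Yield 13, then current += 3
Therefore out = [4, 7, 10, 13].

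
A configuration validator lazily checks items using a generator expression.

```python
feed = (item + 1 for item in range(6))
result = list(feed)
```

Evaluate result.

Step 1: For each item in range(6), compute item+1:
  item=0: 0+1 = 1
  item=1: 1+1 = 2
  item=2: 2+1 = 3
  item=3: 3+1 = 4
  item=4: 4+1 = 5
  item=5: 5+1 = 6
Therefore result = [1, 2, 3, 4, 5, 6].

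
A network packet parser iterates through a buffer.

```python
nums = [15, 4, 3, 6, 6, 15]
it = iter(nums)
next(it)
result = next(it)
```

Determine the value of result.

Step 1: Create iterator over [15, 4, 3, 6, 6, 15].
Step 2: next() consumes 15.
Step 3: next() returns 4.
Therefore result = 4.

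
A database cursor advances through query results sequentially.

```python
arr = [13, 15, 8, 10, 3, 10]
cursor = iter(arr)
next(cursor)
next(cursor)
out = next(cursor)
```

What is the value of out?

Step 1: Create iterator over [13, 15, 8, 10, 3, 10].
Step 2: next() consumes 13.
Step 3: next() consumes 15.
Step 4: next() returns 8.
Therefore out = 8.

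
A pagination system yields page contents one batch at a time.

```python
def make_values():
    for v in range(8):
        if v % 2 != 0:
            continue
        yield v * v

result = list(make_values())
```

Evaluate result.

Step 1: Only yield v**2 when v is divisible by 2:
  v=0: 0 % 2 == 0, yield 0**2 = 0
  v=2: 2 % 2 == 0, yield 2**2 = 4
  v=4: 4 % 2 == 0, yield 4**2 = 16
  v=6: 6 % 2 == 0, yield 6**2 = 36
Therefore result = [0, 4, 16, 36].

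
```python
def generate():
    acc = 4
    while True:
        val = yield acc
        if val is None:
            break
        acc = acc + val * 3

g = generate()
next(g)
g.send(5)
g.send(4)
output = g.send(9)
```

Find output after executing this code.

Step 1: next() -> yield acc=4.
Step 2: send(5) -> val=5, acc = 4 + 5*3 = 19, yield 19.
Step 3: send(4) -> val=4, acc = 19 + 4*3 = 31, yield 31.
Step 4: send(9) -> val=9, acc = 31 + 9*3 = 58, yield 58.
Therefore output = 58.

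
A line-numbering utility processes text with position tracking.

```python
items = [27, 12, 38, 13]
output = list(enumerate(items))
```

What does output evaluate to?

Step 1: enumerate pairs each element with its index:
  (0, 27)
  (1, 12)
  (2, 38)
  (3, 13)
Therefore output = [(0, 27), (1, 12), (2, 38), (3, 13)].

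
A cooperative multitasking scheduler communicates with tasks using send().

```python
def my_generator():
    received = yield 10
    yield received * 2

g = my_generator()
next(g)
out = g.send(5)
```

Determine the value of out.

Step 1: next(g) advances to first yield, producing 10.
Step 2: send(5) resumes, received = 5.
Step 3: yield received * 2 = 5 * 2 = 10.
Therefore out = 10.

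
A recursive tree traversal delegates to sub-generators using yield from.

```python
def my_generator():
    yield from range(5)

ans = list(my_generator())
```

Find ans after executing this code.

Step 1: yield from delegates to the iterable, yielding each element.
Step 2: Collected values: [0, 1, 2, 3, 4].
Therefore ans = [0, 1, 2, 3, 4].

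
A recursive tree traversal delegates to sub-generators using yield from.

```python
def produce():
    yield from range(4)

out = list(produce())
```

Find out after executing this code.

Step 1: yield from delegates to the iterable, yielding each element.
Step 2: Collected values: [0, 1, 2, 3].
Therefore out = [0, 1, 2, 3].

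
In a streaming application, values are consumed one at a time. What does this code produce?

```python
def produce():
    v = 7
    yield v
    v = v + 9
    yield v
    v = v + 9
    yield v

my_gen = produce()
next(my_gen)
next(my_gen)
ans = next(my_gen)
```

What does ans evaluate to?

Step 1: Trace through generator execution:
  Yield 1: v starts at 7, yield 7
  Yield 2: v = 7 + 9 = 16, yield 16
  Yield 3: v = 16 + 9 = 25, yield 25
Step 2: First next() gets 7, second next() gets the second value, third next() yields 25.
Therefore ans = 25.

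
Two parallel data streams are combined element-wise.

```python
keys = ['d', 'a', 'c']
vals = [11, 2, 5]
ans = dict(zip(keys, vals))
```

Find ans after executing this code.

Step 1: zip pairs keys with values:
  'd' -> 11
  'a' -> 2
  'c' -> 5
Therefore ans = {'d': 11, 'a': 2, 'c': 5}.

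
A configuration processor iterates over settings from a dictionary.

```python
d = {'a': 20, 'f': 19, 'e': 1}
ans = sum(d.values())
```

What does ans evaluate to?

Step 1: d.values() = [20, 19, 1].
Step 2: sum = 40.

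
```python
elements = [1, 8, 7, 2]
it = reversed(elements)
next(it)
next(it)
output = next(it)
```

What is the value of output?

Step 1: reversed([1, 8, 7, 2]) gives iterator: [2, 7, 8, 1].
Step 2: First next() = 2, second next() = 7.
Step 3: Third next() = 8.
Therefore output = 8.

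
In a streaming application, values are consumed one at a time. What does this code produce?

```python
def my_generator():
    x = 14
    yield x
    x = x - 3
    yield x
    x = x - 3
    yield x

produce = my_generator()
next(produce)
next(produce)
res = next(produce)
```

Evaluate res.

Step 1: Trace through generator execution:
  Yield 1: x starts at 14, yield 14
  Yield 2: x = 14 - 3 = 11, yield 11
  Yield 3: x = 11 - 3 = 8, yield 8
Step 2: First next() gets 14, second next() gets the second value, third next() yields 8.
Therefore res = 8.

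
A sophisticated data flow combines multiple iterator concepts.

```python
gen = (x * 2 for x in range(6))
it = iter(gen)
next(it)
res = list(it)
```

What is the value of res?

Step 1: Generator produces [0, 2, 4, 6, 8, 10].
Step 2: next(it) consumes first element (0).
Step 3: list(it) collects remaining: [2, 4, 6, 8, 10].
Therefore res = [2, 4, 6, 8, 10].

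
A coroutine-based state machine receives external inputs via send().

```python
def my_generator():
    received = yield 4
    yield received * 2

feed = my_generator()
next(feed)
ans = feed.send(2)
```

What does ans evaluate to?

Step 1: next(feed) advances to first yield, producing 4.
Step 2: send(2) resumes, received = 2.
Step 3: yield received * 2 = 2 * 2 = 4.
Therefore ans = 4.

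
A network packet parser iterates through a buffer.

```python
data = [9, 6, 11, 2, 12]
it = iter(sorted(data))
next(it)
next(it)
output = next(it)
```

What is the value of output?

Step 1: sorted([9, 6, 11, 2, 12]) = [2, 6, 9, 11, 12].
Step 2: Create iterator and skip 2 elements.
Step 3: next() returns 9.
Therefore output = 9.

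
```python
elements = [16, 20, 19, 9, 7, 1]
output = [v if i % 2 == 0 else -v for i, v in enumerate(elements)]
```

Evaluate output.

Step 1: For each (i, v), keep v if i is even, negate if odd:
  i=0 (even): keep 16
  i=1 (odd): negate to -20
  i=2 (even): keep 19
  i=3 (odd): negate to -9
  i=4 (even): keep 7
  i=5 (odd): negate to -1
Therefore output = [16, -20, 19, -9, 7, -1].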